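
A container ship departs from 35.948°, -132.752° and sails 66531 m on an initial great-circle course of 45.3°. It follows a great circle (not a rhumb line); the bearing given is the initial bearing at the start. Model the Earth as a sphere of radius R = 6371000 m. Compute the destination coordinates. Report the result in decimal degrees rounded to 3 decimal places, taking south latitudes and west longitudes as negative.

δ = 66531/6371000 = 0.010443 rad (0.5983°).
With φ₁ = 35.948° = 0.627411 rad and θ = 45.3° = 0.790634 rad:
Destination latitude: φ₂ = arcsin( sin φ₁ cos δ + cos φ₁ sin δ cos θ ) = arcsin(0.592965) = 36.368°.
For the longitude increment, Δλ = atan2( sin θ sin δ cos φ₁, cos δ − sin φ₁ sin φ₂ ) = atan2(0.006009, 0.651845) = 0.528°.
Hence λ₂ = -132.752° + 0.528° = -132.224°.

latitude 36.368°, longitude -132.224°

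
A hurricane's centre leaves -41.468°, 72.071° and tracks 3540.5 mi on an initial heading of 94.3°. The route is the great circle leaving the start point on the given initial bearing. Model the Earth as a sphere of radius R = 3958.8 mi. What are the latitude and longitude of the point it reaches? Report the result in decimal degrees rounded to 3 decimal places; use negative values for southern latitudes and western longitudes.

The arc subtends δ = 3540.5/3958.8 = 0.894337 rad at the centre.
Start latitude φ₁ = -0.723753 rad; initial bearing θ = 1.645845 rad.
Destination latitude: φ₂ = arcsin( sin φ₁ cos δ + cos φ₁ sin δ cos θ ) = arcsin(-0.458374) = -27.282°.
Then Δλ = atan2(0.582675, 0.322500) = 1.065283 rad, from sin θ sin δ cos φ₁ over cos δ − sin φ₁ sin φ₂.
λ₂ = 72.071° + 61.036° = 133.107°.

latitude -27.282°, longitude 133.107°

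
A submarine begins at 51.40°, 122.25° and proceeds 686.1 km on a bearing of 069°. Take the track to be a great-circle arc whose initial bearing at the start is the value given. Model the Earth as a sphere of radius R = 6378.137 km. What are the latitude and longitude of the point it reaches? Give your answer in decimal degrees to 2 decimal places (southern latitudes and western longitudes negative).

Angular distance δ = d/R = 686.1 / 6378.137 = 0.107571 rad.
Converting: φ₁ = 0.897099 rad, θ = 1.204277 rad.
Applying the spherical law of cosines for sides, sin φ₂ = sin φ₁ cos δ + cos φ₁ sin δ cos θ = 0.801007, so φ₂ = 53.23°.
For the longitude increment, Δλ = atan2( sin θ sin δ cos φ₁, cos δ − sin φ₁ sin φ₂ ) = atan2(0.062533, 0.368216) = 9.64°.
λ₂ = λ₁ + Δλ = 131.89°.

latitude 53.23°, longitude 131.89°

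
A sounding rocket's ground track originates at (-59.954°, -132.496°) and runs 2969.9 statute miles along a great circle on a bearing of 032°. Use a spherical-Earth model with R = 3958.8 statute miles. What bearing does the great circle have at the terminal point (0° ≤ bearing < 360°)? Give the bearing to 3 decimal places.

Central angle δ = d/R = 0.750202 rad.
With φ₁ = -59.954° = -1.046395 rad and θ = 32° = 0.558505 rad:
Destination latitude: φ₂ = arcsin( sin φ₁ cos δ + cos φ₁ sin δ cos θ ) = arcsin(-0.343752) = -20.106°.
Then Δλ = atan2(0.180897, 0.433991) = 0.394924 rad, from sin θ sin δ cos φ₁ over cos δ − sin φ₁ sin φ₂.
λ₂ = -132.496° + 22.627° = -109.869°.
The forward bearing on arrival equals the back-azimuth from the destination plus 180°.
Back-azimuth from P₂ (-20.106°, -109.869°) to P₁ (-59.954°, -132.496°), with Δλ' = λ₁ − λ₂ = -22.627°: atan2( sin Δλ' cos φ₁ , cos φ₂ sin φ₁ − sin φ₂ cos φ₁ cos Δλ' ) = 196.412°.
Final bearing = (196.412° + 180°) mod 360° = 16.412°.

final bearing 16.412°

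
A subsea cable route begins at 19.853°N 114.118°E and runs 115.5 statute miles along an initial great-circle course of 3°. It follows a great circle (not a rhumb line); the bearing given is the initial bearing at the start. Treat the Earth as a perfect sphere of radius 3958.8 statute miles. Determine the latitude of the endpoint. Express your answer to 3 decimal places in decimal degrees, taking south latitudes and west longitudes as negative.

δ = 115.5/3958.8 = 0.029176 rad (1.6716°).
With φ₁ = 19.853° = 0.346500 rad and θ = 3° = 0.052360 rad:
Destination latitude: φ₂ = arcsin( sin φ₁ cos δ + cos φ₁ sin δ cos θ ) = arcsin(0.366864) = 21.522°.
For the longitude increment, Δλ = atan2( sin θ sin δ cos φ₁, cos δ − sin φ₁ sin φ₂ ) = atan2(0.001436, 0.874985) = 0.094°.
Hence λ₂ = 114.118° + 0.094° = 114.212°.

latitude 21.522°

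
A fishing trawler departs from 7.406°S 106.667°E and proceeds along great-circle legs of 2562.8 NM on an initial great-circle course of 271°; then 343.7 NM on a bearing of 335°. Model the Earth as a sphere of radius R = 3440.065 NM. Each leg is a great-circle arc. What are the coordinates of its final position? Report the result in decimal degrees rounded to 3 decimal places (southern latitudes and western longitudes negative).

Apply the spherical direct solution leg by leg, carrying full precision between legs.
Leg 1: from (-7.406°, 106.667°), δ = 2562.8/3440.065 = 0.744986 rad, θ = 271° → φ = -4.762°, λ = 63.807°.
Leg 2: from (-4.762°, 63.807°), δ = 343.7/3440.065 = 0.099911 rad, θ = 335° → φ = 0.429°, λ = 61.391°.

latitude 0.429°, longitude 61.391°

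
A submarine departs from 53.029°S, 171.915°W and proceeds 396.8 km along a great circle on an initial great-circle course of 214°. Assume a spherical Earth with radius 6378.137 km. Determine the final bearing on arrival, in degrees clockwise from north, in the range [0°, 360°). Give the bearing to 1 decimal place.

final bearing 216.9°

δ = 396.8/6378.137 = 0.062213 rad (3.5645°).
With φ₁ = -53.029° = -0.925531 rad and θ = 214° = 3.735005 rad:
Applying the spherical law of cosines for sides, sin φ₂ = sin φ₁ cos δ + cos φ₁ sin δ cos θ = -0.828393, so φ₂ = -55.934°.
Then Δλ = atan2(-0.020909, 0.336229) = -0.062106 rad, from sin θ sin δ cos φ₁ over cos δ − sin φ₁ sin φ₂.
λ₂ = λ₁ + Δλ = -175.473°.
The forward bearing on arrival equals the back-azimuth from the destination plus 180°.
Back-azimuth from P₂ (-55.9°, -175.5°) to P₁ (-53.0°, -171.9°), with Δλ' = λ₁ − λ₂ = 3.6°: atan2( sin Δλ' cos φ₁ , cos φ₂ sin φ₁ − sin φ₂ cos φ₁ cos Δλ' ) = 36.9°.
Final bearing = (36.9° + 180°) mod 360° = 216.9°.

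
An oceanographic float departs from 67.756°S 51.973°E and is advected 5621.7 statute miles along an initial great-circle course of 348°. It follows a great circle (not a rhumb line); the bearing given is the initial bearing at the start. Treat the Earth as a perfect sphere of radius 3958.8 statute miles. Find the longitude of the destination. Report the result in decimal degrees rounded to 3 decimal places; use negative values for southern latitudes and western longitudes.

Central angle δ = d/R = 1.420052 rad.
With φ₁ = -67.756° = -1.182565 rad and θ = 348° = 6.073746 rad:
Applying the spherical law of cosines for sides, sin φ₂ = sin φ₁ cos δ + cos φ₁ sin δ cos θ = 0.227082, so φ₂ = 13.125°.
For the longitude increment, Δλ = atan2( sin θ sin δ cos φ₁, cos δ − sin φ₁ sin φ₂ ) = atan2(-0.077813, 0.360357) = -12.185°.
Hence λ₂ = 51.973° + -12.185° = 39.788°.

longitude 39.788°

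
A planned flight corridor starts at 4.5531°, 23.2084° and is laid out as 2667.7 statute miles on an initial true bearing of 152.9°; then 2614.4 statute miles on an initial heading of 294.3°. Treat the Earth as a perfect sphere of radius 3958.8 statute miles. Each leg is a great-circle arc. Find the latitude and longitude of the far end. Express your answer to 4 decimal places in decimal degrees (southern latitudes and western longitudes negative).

Apply the spherical direct solution leg by leg, carrying full precision between legs.
Leg 1: from (4.5531°, 23.2084°), δ = 2667.7/3958.8 = 0.673866 rad, θ = 152.9° → φ = -29.4536°, λ = 42.2624°.
Leg 2: from (-29.4536°, 42.2624°), δ = 2614.4/3958.8 = 0.660402 rad, θ = 294.3° → φ = -9.7019°, λ = 7.7073°.

latitude -9.7019°, longitude 7.7073°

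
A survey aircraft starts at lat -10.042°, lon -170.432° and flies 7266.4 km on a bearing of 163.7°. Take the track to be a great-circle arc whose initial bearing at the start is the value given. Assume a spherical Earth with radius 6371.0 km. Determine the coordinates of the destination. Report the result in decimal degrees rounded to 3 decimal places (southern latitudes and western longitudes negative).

Central angle δ = d/R = 1.140543 rad.
With φ₁ = -10.042° = -0.175266 rad and θ = 163.7° = 2.857104 rad:
Destination latitude: φ₂ = arcsin( sin φ₁ cos δ + cos φ₁ sin δ cos θ ) = arcsin(-0.931695) = -68.701°.
Then Δλ = atan2(0.251179, 0.254641) = 0.778553 rad, from sin θ sin δ cos φ₁ over cos δ − sin φ₁ sin φ₂.
λ₂ = -170.432° + 44.608° = -125.824°.

latitude -68.701°, longitude -125.824°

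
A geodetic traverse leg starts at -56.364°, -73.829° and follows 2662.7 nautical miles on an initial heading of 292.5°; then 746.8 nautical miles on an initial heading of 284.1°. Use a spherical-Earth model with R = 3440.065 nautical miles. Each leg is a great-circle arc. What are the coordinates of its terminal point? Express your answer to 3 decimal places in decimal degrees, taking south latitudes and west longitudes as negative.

latitude -22.940°, longitude -133.163°

Apply the spherical direct solution leg by leg, carrying full precision between legs.
Leg 1: from (-56.364°, -73.829°), δ = 2662.7/3440.065 = 0.774026 rad, θ = 292.5° → φ = -26.564°, λ = -120.052°.
Leg 2: from (-26.564°, -120.052°), δ = 746.8/3440.065 = 0.217089 rad, θ = 284.1° → φ = -22.940°, λ = -133.163°.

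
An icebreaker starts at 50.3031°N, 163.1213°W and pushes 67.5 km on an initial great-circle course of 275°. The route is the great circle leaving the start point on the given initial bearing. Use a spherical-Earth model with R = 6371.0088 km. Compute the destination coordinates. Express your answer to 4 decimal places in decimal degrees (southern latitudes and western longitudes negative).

The arc subtends δ = 67.5/6371.0088 = 0.010595 rad at the centre.
Converting: φ₁ = 0.877955 rad, θ = 4.799655 rad.
sin φ₂ = sin φ₁ cos δ + cos φ₁ sin δ cos θ = (0.769434)(0.999944) + (0.638726)(0.010595)(0.087156) = 0.769981
φ₂ = asin(0.769981) = 0.878811 rad = 50.3522°.
Then Δλ = atan2(-0.006741, 0.407494) = -0.016542 rad, from sin θ sin δ cos φ₁ over cos δ − sin φ₁ sin φ₂.
λ₂ = -163.1213° + -0.9478° = -164.0691°.

latitude 50.3522°, longitude -164.0691°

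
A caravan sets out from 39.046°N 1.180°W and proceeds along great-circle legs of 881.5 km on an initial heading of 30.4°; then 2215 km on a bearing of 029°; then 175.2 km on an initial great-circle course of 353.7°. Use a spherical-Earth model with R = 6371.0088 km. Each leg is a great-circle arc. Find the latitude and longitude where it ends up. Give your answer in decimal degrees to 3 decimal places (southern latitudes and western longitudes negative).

Apply the spherical direct solution leg by leg, carrying full precision between legs.
Leg 1: from (39.046°, -1.180°), δ = 881.5/6371.0088 = 0.138361 rad, θ = 30.4° → φ = 45.751°, λ = 4.560°.
Leg 2: from (45.751°, 4.560°), δ = 2215/6371.0088 = 0.347669 rad, θ = 29° → φ = 61.810°, λ = 25.027°.
Leg 3: from (61.810°, 25.027°), δ = 175.2/6371.0088 = 0.027500 rad, θ = 353.7° → φ = 63.375°, λ = 24.641°.

latitude 63.375°, longitude 24.641°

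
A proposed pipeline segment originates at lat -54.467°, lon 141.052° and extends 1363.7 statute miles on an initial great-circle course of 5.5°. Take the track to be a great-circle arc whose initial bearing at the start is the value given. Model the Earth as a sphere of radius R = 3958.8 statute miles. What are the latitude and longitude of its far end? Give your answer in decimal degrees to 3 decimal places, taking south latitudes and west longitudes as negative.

The arc subtends δ = 1363.7/3958.8 = 0.344473 rad at the centre.
Converting: φ₁ = -0.950628 rad, θ = 0.095993 rad.
Destination latitude: φ₂ = arcsin( sin φ₁ cos δ + cos φ₁ sin δ cos θ ) = arcsin(-0.570616) = -34.793°.
Δλ = atan2( sin θ sin δ cos φ₁ , cos δ − sin φ₁ sin φ₂ ) = atan2(0.018811, 0.476897) = 0.039424 rad = 2.259°.
Hence λ₂ = 141.052° + 2.259° = 143.311°.

latitude -34.793°, longitude 143.311°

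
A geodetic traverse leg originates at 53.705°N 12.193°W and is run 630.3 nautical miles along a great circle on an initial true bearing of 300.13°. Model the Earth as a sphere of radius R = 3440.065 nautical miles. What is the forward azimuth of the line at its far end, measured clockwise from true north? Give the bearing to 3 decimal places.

final bearing 285.846°

The arc subtends δ = 630.3/3440.065 = 0.183223 rad at the centre.
Start latitude φ₁ = 0.937329 rad; initial bearing θ = 5.238257 rad.
Destination latitude: φ₂ = arcsin( sin φ₁ cos δ + cos φ₁ sin δ cos θ ) = arcsin(0.846627) = 57.847°.
For the longitude increment, Δλ = atan2( sin θ sin δ cos φ₁, cos δ − sin φ₁ sin φ₂ ) = atan2(-0.093280, 0.300897) = -17.224°.
λ₂ = λ₁ + Δλ = -29.417°.
The forward bearing on arrival equals the back-azimuth from the destination plus 180°.
Back-azimuth from P₂ (57.847°, -29.417°) to P₁ (53.705°, -12.193°), with Δλ' = λ₁ − λ₂ = 17.224°: atan2( sin Δλ' cos φ₁ , cos φ₂ sin φ₁ − sin φ₂ cos φ₁ cos Δλ' ) = 105.846°.
Final bearing = (105.846° + 180°) mod 360° = 285.846°.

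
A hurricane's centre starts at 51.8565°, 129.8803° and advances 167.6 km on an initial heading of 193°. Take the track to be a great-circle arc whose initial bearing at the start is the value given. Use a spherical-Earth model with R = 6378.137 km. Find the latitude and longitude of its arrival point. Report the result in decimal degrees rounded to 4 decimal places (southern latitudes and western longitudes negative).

latitude 50.3883°, longitude 129.3492°

The arc subtends δ = 167.6/6378.137 = 0.026277 rad at the centre.
Converting: φ₁ = 0.905067 rad, θ = 3.368485 rad.
Applying the spherical law of cosines for sides, sin φ₂ = sin φ₁ cos δ + cos φ₁ sin δ cos θ = 0.770383, so φ₂ = 50.3883°.
Then Δλ = atan2(-0.003650, 0.393775) = -0.009270 rad, from sin θ sin δ cos φ₁ over cos δ − sin φ₁ sin φ₂.
λ₂ = λ₁ + Δλ = 129.3492°.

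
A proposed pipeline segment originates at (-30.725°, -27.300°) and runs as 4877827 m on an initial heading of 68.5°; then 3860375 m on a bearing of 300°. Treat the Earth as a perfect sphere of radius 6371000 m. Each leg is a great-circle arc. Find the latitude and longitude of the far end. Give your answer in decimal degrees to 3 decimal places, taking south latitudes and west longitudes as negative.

Apply the spherical direct solution leg by leg, carrying full precision between legs.
Leg 1: from (-30.725°, -27.300°), δ = 4877827/6371000 = 0.765630 rad, θ = 68.5° → φ = -8.628°, λ = 13.404°.
Leg 2: from (-8.628°, 13.404°), δ = 3860375/6371000 = 0.605929 rad, θ = 300° → φ = 9.104°, λ = -16.564°.

latitude 9.104°, longitude -16.564°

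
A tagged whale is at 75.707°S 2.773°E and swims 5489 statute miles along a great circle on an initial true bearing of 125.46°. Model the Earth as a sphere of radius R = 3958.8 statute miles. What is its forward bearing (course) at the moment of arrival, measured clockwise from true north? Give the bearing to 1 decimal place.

final bearing 12.2°

Central angle δ = d/R = 1.386531 rad.
With φ₁ = -75.707° = -1.321336 rad and θ = 125.46° = 2.189690 rad:
Destination latitude: φ₂ = arcsin( sin φ₁ cos δ + cos φ₁ sin δ cos θ ) = arcsin(-0.318352) = -18.563°.
For the longitude increment, Δλ = atan2( sin θ sin δ cos φ₁, cos δ − sin φ₁ sin φ₂ ) = atan2(0.197685, -0.125274) = 122.363°.
λ₂ = λ₁ + Δλ = 125.136°.
The forward bearing on arrival equals the back-azimuth from the destination plus 180°.
Back-azimuth from P₂ (-18.6°, 125.1°) to P₁ (-75.7°, 2.8°), with Δλ' = λ₁ − λ₂ = -122.4°: atan2( sin Δλ' cos φ₁ , cos φ₂ sin φ₁ − sin φ₂ cos φ₁ cos Δλ' ) = 192.2°.
Final bearing = (192.2° + 180°) mod 360° = 12.2°.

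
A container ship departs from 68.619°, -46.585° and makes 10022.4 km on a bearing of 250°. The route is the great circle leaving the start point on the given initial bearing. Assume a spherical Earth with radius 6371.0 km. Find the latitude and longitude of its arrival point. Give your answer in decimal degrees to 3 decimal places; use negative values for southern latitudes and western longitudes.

latitude -7.288°, longitude -117.909°

Angular distance δ = d/R = 10022.4 / 6371 = 1.573128 rad.
Converting: φ₁ = 1.197627 rad, θ = 4.363323 rad.
Destination latitude: φ₂ = arcsin( sin φ₁ cos δ + cos φ₁ sin δ cos θ ) = arcsin(-0.126861) = -7.288°.
Then Δλ = atan2(-0.342581, 0.115798) = -1.244837 rad, from sin θ sin δ cos φ₁ over cos δ − sin φ₁ sin φ₂.
λ₂ = λ₁ + Δλ = -117.909°.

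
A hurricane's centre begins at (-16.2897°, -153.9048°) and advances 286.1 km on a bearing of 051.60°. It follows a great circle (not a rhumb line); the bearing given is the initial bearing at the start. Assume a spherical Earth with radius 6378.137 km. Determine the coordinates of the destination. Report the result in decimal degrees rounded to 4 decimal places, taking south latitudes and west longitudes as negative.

Central angle δ = d/R = 0.044856 rad.
With φ₁ = -16.2897° = -0.284309 rad and θ = 51.6° = 0.900590 rad:
Applying the spherical law of cosines for sides, sin φ₂ = sin φ₁ cos δ + cos φ₁ sin δ cos θ = -0.253477, so φ₂ = -14.6834°.
Δλ = atan2( sin θ sin δ cos φ₁ , cos δ − sin φ₁ sin φ₂ ) = atan2(0.033731, 0.927895) = 0.036336 rad = 2.0819°.
λ₂ = λ₁ + Δλ = -151.8229°.

latitude -14.6834°, longitude -151.8229°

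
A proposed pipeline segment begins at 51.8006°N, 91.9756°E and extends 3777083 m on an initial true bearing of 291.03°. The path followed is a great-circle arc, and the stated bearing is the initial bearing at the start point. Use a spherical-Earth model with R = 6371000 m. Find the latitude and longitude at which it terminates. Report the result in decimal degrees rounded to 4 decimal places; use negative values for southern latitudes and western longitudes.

Central angle δ = d/R = 0.592856 rad.
With φ₁ = 51.8006° = 0.904091 rad and θ = 291.03° = 5.079432 rad:
Destination latitude: φ₂ = arcsin( sin φ₁ cos δ + cos φ₁ sin δ cos θ ) = arcsin(0.775747) = 50.8728°.
Then Δλ = atan2(-0.322506, 0.219718) = -0.972743 rad, from sin θ sin δ cos φ₁ over cos δ − sin φ₁ sin φ₂.
λ₂ = λ₁ + Δλ = 36.2415°.

latitude 50.8728°, longitude 36.2415°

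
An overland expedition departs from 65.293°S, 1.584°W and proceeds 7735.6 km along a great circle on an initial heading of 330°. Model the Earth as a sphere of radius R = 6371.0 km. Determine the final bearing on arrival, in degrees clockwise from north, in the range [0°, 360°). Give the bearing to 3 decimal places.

final bearing 347.934°

The arc subtends δ = 7735.6/6371 = 1.214189 rad at the centre.
With φ₁ = -65.293° = -1.139578 rad and θ = 330° = 5.759587 rad:
sin φ₂ = sin φ₁ cos δ + cos φ₁ sin δ cos θ = (-0.908457)(0.349097) + (0.417978)(0.937087)(0.866025) = 0.022067
φ₂ = asin(0.022067) = 0.022069 rad = 1.264°.
Δλ = atan2( sin θ sin δ cos φ₁ , cos δ − sin φ₁ sin φ₂ ) = atan2(-0.195841, 0.369144) = -0.487770 rad = -27.947°.
λ₂ = -1.584° + -27.947° = -29.531°.
The forward bearing on arrival equals the back-azimuth from the destination plus 180°.
Back-azimuth from P₂ (1.264°, -29.531°) to P₁ (-65.293°, -1.584°), with Δλ' = λ₁ − λ₂ = 27.947°: atan2( sin Δλ' cos φ₁ , cos φ₂ sin φ₁ − sin φ₂ cos φ₁ cos Δλ' ) = 167.934°.
Final bearing = (167.934° + 180°) mod 360° = 347.934°.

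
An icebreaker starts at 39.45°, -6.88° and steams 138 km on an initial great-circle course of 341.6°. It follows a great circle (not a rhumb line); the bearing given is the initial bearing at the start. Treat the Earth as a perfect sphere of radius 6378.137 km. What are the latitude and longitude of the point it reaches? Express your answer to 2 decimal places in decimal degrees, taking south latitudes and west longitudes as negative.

Angular distance δ = d/R = 138 / 6378.137 = 0.021636 rad.
Converting: φ₁ = 0.688532 rad, θ = 5.962045 rad.
sin φ₂ = sin φ₁ cos δ + cos φ₁ sin δ cos θ = (0.635405)(0.999766) + (0.772179)(0.021635)(0.948876) = 0.651108
φ₂ = asin(0.651108) = 0.709043 rad = 40.63°.
Δλ = atan2( sin θ sin δ cos φ₁ , cos δ − sin φ₁ sin φ₂ ) = atan2(-0.005273, 0.586049) = -0.008998 rad = -0.52°.
λ₂ = λ₁ + Δλ = -7.40°.

latitude 40.63°, longitude -7.40°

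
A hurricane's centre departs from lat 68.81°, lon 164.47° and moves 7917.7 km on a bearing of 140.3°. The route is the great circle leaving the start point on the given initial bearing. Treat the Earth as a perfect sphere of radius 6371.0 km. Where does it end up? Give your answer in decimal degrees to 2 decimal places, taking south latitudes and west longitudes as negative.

latitude 2.13°, longitude -158.29°

The arc subtends δ = 7917.7/6371 = 1.242772 rad at the centre.
Start latitude φ₁ = 1.200961 rad; initial bearing θ = 2.448697 rad.
Destination latitude: φ₂ = arcsin( sin φ₁ cos δ + cos φ₁ sin δ cos θ ) = arcsin(0.037110) = 2.13°.
For the longitude increment, Δλ = atan2( sin θ sin δ cos φ₁, cos δ − sin φ₁ sin φ₂ ) = atan2(0.218579, 0.287572) = 37.24°.
λ₂ = 164.47° + 37.24° = 201.71°, normalized to (−180°, 180°] → -158.29°.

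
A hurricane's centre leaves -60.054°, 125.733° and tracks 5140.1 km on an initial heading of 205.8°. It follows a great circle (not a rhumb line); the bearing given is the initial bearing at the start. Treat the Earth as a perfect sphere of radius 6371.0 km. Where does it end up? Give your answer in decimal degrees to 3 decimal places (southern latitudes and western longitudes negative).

latitude -67.514°, longitude 0.989°

Central angle δ = d/R = 0.806796 rad.
Start latitude φ₁ = -1.048140 rad; initial bearing θ = 3.591888 rad.
Applying the spherical law of cosines for sides, sin φ₂ = sin φ₁ cos δ + cos φ₁ sin δ cos θ = -0.923973, so φ₂ = -67.514°.
Then Δλ = atan2(-0.156878, -0.108804) = -2.177186 rad, from sin θ sin δ cos φ₁ over cos δ − sin φ₁ sin φ₂.
Hence λ₂ = 125.733° + -124.744° = 0.989°.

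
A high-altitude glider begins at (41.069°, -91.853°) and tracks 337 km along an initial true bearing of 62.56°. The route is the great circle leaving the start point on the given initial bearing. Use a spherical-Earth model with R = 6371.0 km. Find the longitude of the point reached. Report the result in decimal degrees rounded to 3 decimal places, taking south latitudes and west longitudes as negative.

longitude -88.209°

δ = 337/6371 = 0.052896 rad (3.0307°).
Converting: φ₁ = 0.716789 rad, θ = 1.091878 rad.
Applying the spherical law of cosines for sides, sin φ₂ = sin φ₁ cos δ + cos φ₁ sin δ cos θ = 0.674417, so φ₂ = 42.409°.
For the longitude increment, Δλ = atan2( sin θ sin δ cos φ₁, cos δ − sin φ₁ sin φ₂ ) = atan2(0.035376, 0.555531) = 3.644°.
Hence λ₂ = -91.853° + 3.644° = -88.209°.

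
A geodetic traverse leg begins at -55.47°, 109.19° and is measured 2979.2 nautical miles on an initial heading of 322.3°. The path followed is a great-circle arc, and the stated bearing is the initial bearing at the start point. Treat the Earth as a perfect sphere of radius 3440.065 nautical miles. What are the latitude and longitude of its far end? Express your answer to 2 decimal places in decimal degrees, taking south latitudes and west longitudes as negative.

latitude -11.07°, longitude 80.85°

δ = 2979.2/3440.065 = 0.866030 rad (49.6199°).
Start latitude φ₁ = -0.968134 rad; initial bearing θ = 5.625196 rad.
Destination latitude: φ₂ = arcsin( sin φ₁ cos δ + cos φ₁ sin δ cos θ ) = arcsin(-0.192076) = -11.07°.
Then Δλ = atan2(-0.264055, 0.489618) = -0.494597 rad, from sin θ sin δ cos φ₁ over cos δ − sin φ₁ sin φ₂.
Hence λ₂ = 109.19° + -28.34° = 80.85°.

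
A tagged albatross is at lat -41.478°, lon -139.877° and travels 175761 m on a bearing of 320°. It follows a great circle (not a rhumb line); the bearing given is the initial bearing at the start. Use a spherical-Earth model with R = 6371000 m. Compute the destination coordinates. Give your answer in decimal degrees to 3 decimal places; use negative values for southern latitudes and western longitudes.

δ = 175761/6371000 = 0.027588 rad (1.5807°).
Converting: φ₁ = -0.723928 rad, θ = 5.585054 rad.
sin φ₂ = sin φ₁ cos δ + cos φ₁ sin δ cos θ = (-0.662332)(0.999619) + (0.749210)(0.027584)(0.766044) = -0.646249
φ₂ = asin(-0.646249) = -0.702659 rad = -40.259°.
Δλ = atan2( sin θ sin δ cos φ₁ , cos δ − sin φ₁ sin φ₂ ) = atan2(-0.013284, 0.571588) = -0.023236 rad = -1.331°.
Hence λ₂ = -139.877° + -1.331° = -141.208°.

latitude -40.259°, longitude -141.208°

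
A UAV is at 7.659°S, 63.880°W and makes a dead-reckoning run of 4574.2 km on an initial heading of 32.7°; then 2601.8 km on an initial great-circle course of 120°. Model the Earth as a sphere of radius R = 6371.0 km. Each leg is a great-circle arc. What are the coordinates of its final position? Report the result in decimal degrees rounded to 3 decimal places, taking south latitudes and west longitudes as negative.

Apply the spherical direct solution leg by leg, carrying full precision between legs.
Leg 1: from (-7.659°, -63.880°), δ = 4574.2/6371 = 0.717972 rad, θ = 32.7° → φ = 26.633°, λ = -40.452°.
Leg 2: from (26.633°, -40.452°), δ = 2601.8/6371 = 0.408382 rad, θ = 120° → φ = 13.528°, λ = -19.737°.

latitude 13.528°, longitude -19.737°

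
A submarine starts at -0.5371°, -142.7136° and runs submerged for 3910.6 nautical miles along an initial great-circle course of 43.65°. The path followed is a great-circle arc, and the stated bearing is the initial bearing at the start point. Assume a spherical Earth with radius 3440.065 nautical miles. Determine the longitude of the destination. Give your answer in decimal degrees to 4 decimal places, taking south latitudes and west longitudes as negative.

The arc subtends δ = 3910.6/3440.065 = 1.136781 rad at the centre.
Start latitude φ₁ = -0.009374 rad; initial bearing θ = 0.761836 rad.
Destination latitude: φ₂ = arcsin( sin φ₁ cos δ + cos φ₁ sin δ cos θ ) = arcsin(0.652513) = 40.7313°.
Then Δλ = atan2(0.626227, 0.426634) = 0.972747 rad, from sin θ sin δ cos φ₁ over cos δ − sin φ₁ sin φ₂.
λ₂ = -142.7136° + 55.7343° = -86.9793°.

longitude -86.9793°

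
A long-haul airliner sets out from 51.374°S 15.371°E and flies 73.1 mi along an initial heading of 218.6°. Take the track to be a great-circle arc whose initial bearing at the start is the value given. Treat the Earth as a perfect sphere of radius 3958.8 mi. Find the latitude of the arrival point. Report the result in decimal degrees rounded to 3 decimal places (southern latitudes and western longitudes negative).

Angular distance δ = d/R = 73.1 / 3958.8 = 0.018465 rad.
Converting: φ₁ = -0.896645 rad, θ = 3.815290 rad.
sin φ₂ = sin φ₁ cos δ + cos φ₁ sin δ cos θ = (-0.781237)(0.999830) + (0.624234)(0.018464)(-0.781520) = -0.790112
φ₂ = asin(-0.790112) = -0.910991 rad = -52.196°.
Δλ = atan2( sin θ sin δ cos φ₁ , cos δ − sin φ₁ sin φ₂ ) = atan2(-0.007191, 0.382565) = -0.018794 rad = -1.077°.
λ₂ = λ₁ + Δλ = 14.294°.

latitude -52.196°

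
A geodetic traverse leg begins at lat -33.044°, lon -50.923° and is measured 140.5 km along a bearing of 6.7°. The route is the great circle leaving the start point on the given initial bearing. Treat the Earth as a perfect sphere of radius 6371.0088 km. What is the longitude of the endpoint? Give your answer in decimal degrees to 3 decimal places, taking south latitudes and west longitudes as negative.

Central angle δ = d/R = 0.022053 rad.
Converting: φ₁ = -0.576727 rad, θ = 0.116937 rad.
sin φ₂ = sin φ₁ cos δ + cos φ₁ sin δ cos θ = (-0.545283)(0.999757) + (0.838252)(0.022051)(0.993171) = -0.526792
φ₂ = asin(-0.526792) = -0.554822 rad = -31.789°.
Then Δλ = atan2(0.002157, 0.712506) = 0.003027 rad, from sin θ sin δ cos φ₁ over cos δ − sin φ₁ sin φ₂.
λ₂ = -50.923° + 0.173° = -50.750°.

longitude -50.750°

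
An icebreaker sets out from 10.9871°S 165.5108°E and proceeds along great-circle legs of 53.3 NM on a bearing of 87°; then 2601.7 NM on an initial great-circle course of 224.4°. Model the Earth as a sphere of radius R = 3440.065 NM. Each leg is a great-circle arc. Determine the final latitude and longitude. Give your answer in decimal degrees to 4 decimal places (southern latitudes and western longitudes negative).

latitude -38.2737°, longitude 128.7096°

Apply the spherical direct solution leg by leg, carrying full precision between legs.
Leg 1: from (-10.9871°, 165.5108°), δ = 53.3/3440.065 = 0.015494 rad, θ = 87° → φ = -10.9393°, λ = 166.4137°.
Leg 2: from (-10.9393°, 166.4137°), δ = 2601.7/3440.065 = 0.756294 rad, θ = 224.4° → φ = -38.2737°, λ = 128.7096°.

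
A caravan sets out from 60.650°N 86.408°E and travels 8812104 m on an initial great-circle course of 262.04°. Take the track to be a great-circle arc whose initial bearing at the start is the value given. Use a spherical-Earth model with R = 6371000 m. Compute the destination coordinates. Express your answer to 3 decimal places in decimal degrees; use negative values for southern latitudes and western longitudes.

δ = 8812104/6371000 = 1.383159 rad (79.2492°).
Converting: φ₁ = 1.058542 rad, θ = 4.573461 rad.
sin φ₂ = sin φ₁ cos δ + cos φ₁ sin δ cos θ = (0.871642)(0.186539) + (0.490143)(0.982448)(-0.138482) = 0.095910
φ₂ = asin(0.095910) = 0.096058 rad = 5.504°.
Then Δλ = atan2(-0.476900, 0.102939) = -1.358208 rad, from sin θ sin δ cos φ₁ over cos δ − sin φ₁ sin φ₂.
λ₂ = λ₁ + Δλ = 8.588°.

latitude 5.504°, longitude 8.588°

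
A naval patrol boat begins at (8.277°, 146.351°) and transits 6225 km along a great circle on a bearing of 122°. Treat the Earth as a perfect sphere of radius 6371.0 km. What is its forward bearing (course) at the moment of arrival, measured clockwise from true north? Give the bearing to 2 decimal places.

final bearing 116.19°

Angular distance δ = d/R = 6225 / 6371 = 0.977084 rad.
Start latitude φ₁ = 0.144461 rad; initial bearing θ = 2.129302 rad.
Destination latitude: φ₂ = arcsin( sin φ₁ cos δ + cos φ₁ sin δ cos θ ) = arcsin(-0.354122) = -20.740°.
For the longitude increment, Δλ = atan2( sin θ sin δ cos φ₁, cos δ − sin φ₁ sin φ₂ ) = atan2(0.695599, 0.610421) = 48.732°.
λ₂ = 146.351° + 48.732° = 195.083°, normalized to (−180°, 180°] → -164.917°.
The forward bearing on arrival equals the back-azimuth from the destination plus 180°.
Back-azimuth from P₂ (-20.74°, -164.92°) to P₁ (8.28°, 146.35°), with Δλ' = λ₁ − λ₂ = 311.27°: atan2( sin Δλ' cos φ₁ , cos φ₂ sin φ₁ − sin φ₂ cos φ₁ cos Δλ' ) = 296.19°.
Final bearing = (296.19° + 180°) mod 360° = 116.19°.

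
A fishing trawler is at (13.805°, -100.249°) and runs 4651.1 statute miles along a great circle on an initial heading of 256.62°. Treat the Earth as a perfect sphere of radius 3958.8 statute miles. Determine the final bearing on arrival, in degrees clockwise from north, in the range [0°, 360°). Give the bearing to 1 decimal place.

The arc subtends δ = 4651.1/3958.8 = 1.174876 rad at the centre.
With φ₁ = 13.805° = 0.240943 rad and θ = 256.62° = 4.478864 rad:
sin φ₂ = sin φ₁ cos δ + cos φ₁ sin δ cos θ = (0.238618)(0.385657) + (0.971113)(0.922642)(-0.231408) = -0.115315
φ₂ = asin(-0.115315) = -0.115572 rad = -6.622°.
Δλ = atan2( sin θ sin δ cos φ₁ , cos δ − sin φ₁ sin φ₂ ) = atan2(-0.871670, 0.413173) = -1.128162 rad = -64.639°.
λ₂ = λ₁ + Δλ = -164.888°.
The forward bearing on arrival equals the back-azimuth from the destination plus 180°.
Back-azimuth from P₂ (-6.6°, -164.9°) to P₁ (13.8°, -100.2°), with Δλ' = λ₁ − λ₂ = 64.6°: atan2( sin Δλ' cos φ₁ , cos φ₂ sin φ₁ − sin φ₂ cos φ₁ cos Δλ' ) = 72.0°.
Final bearing = (72.0° + 180°) mod 360° = 252.0°.

final bearing 252.0°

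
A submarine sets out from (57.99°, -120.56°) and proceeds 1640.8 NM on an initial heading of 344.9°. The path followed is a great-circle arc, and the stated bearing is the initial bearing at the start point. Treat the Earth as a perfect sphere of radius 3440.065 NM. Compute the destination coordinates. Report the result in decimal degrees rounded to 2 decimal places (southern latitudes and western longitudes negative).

Central angle δ = d/R = 0.476968 rad.
Start latitude φ₁ = 1.012116 rad; initial bearing θ = 6.019641 rad.
Destination latitude: φ₂ = arcsin( sin φ₁ cos δ + cos φ₁ sin δ cos θ ) = arcsin(0.988261) = 81.21°.
For the longitude increment, Δλ = atan2( sin θ sin δ cos φ₁, cos δ − sin φ₁ sin φ₂ ) = atan2(-0.063393, 0.050389) = -51.52°.
λ₂ = λ₁ + Δλ = -172.08°.

latitude 81.21°, longitude -172.08°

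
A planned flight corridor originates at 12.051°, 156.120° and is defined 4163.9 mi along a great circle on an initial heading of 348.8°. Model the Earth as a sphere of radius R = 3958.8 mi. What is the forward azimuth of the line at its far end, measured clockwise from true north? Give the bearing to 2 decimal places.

final bearing 327.18°

Central angle δ = d/R = 1.051809 rad.
With φ₁ = 12.051° = 0.210330 rad and θ = 348.8° = 6.087708 rad:
Destination latitude: φ₂ = arcsin( sin φ₁ cos δ + cos φ₁ sin δ cos θ ) = arcsin(0.936569) = 69.483°.
Then Δλ = atan2(-0.164941, 0.300462) = -0.502043 rad, from sin θ sin δ cos φ₁ over cos δ − sin φ₁ sin φ₂.
Hence λ₂ = 156.120° + -28.765° = 127.355°.
The forward bearing on arrival equals the back-azimuth from the destination plus 180°.
Back-azimuth from P₂ (69.48°, 127.36°) to P₁ (12.05°, 156.12°), with Δλ' = λ₁ − λ₂ = 28.76°: atan2( sin Δλ' cos φ₁ , cos φ₂ sin φ₁ − sin φ₂ cos φ₁ cos Δλ' ) = 147.18°.
Final bearing = (147.18° + 180°) mod 360° = 327.18°.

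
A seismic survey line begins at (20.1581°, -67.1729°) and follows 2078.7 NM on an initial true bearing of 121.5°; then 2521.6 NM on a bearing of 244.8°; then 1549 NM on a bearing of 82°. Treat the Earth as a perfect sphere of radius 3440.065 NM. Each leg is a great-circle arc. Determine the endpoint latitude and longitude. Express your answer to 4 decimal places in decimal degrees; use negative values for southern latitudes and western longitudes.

latitude -11.2494°, longitude -51.2460°

Apply the spherical direct solution leg by leg, carrying full precision between legs.
Leg 1: from (20.1581°, -67.1729°), δ = 2078.7/3440.065 = 0.604262 rad, θ = 121.5° → φ = 0.2815°, λ = -38.1973°.
Leg 2: from (0.2815°, -38.1973°), δ = 2521.6/3440.065 = 0.733009 rad, θ = 244.8° → φ = -16.3341°, λ = -77.3133°.
Leg 3: from (-16.3341°, -77.3133°), δ = 1549/3440.065 = 0.450282 rad, θ = 82° → φ = -11.2494°, λ = -51.2460°.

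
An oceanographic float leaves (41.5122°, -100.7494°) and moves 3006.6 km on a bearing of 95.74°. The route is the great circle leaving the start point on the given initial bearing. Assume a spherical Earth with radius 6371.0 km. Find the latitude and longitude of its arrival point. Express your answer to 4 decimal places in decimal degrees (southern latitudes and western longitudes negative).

latitude 33.7996°, longitude -67.7717°

δ = 3006.6/6371 = 0.471920 rad (27.0390°).
Start latitude φ₁ = 0.724525 rad; initial bearing θ = 1.670978 rad.
sin φ₂ = sin φ₁ cos δ + cos φ₁ sin δ cos θ = (0.662780)(0.890697) + (0.748815)(0.454597)(-0.100014) = 0.556290
φ₂ = asin(0.556290) = 0.589915 rad = 33.7996°.
Δλ = atan2( sin θ sin δ cos φ₁ , cos δ − sin φ₁ sin φ₂ ) = atan2(0.338702, 0.522000) = 0.575570 rad = 32.9777°.
λ₂ = λ₁ + Δλ = -67.7717°.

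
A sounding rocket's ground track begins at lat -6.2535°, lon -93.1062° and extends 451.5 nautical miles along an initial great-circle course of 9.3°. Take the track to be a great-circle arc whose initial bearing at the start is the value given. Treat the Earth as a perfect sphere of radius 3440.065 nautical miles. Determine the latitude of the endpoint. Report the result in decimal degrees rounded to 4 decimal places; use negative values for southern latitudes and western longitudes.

Central angle δ = d/R = 0.131248 rad.
Start latitude φ₁ = -0.109144 rad; initial bearing θ = 0.162316 rad.
Destination latitude: φ₂ = arcsin( sin φ₁ cos δ + cos φ₁ sin δ cos θ ) = arcsin(0.020392) = 1.1684°.
For the longitude increment, Δλ = atan2( sin θ sin δ cos φ₁, cos δ − sin φ₁ sin φ₂ ) = atan2(0.021023, 0.993621) = 1.2121°.
Hence λ₂ = -93.1062° + 1.2121° = -91.8941°.

latitude 1.1684°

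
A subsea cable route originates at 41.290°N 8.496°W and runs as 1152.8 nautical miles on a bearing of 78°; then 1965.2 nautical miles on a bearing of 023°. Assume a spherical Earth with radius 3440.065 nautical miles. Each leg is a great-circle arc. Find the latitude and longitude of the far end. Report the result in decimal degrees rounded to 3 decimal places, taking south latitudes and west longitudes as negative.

latitude 69.207°, longitude 53.859°

Apply the spherical direct solution leg by leg, carrying full precision between legs.
Leg 1: from (41.290°, -8.496°), δ = 1152.8/3440.065 = 0.335110 rad, θ = 78° → φ = 42.419°, λ = 17.337°.
Leg 2: from (42.419°, 17.337°), δ = 1965.2/3440.065 = 0.571268 rad, θ = 23° → φ = 69.207°, λ = 53.859°.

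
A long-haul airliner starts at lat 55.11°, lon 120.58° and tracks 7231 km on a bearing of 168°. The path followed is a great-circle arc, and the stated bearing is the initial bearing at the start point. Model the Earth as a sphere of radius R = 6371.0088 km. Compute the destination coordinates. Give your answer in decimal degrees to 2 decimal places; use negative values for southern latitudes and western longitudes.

Central angle δ = d/R = 1.134985 rad.
With φ₁ = 55.11° = 0.961851 rad and θ = 168° = 2.932153 rad:
sin φ₂ = sin φ₁ cos δ + cos φ₁ sin δ cos θ = (0.820252)(0.422146) + (0.572003)(0.906528)(-0.978148) = -0.160939
φ₂ = asin(-0.160939) = -0.161642 rad = -9.26°.
Then Δλ = atan2(0.107810, 0.554157) = 0.192147 rad, from sin θ sin δ cos φ₁ over cos δ − sin φ₁ sin φ₂.
Hence λ₂ = 120.58° + 11.01° = 131.59°.

latitude -9.26°, longitude 131.59°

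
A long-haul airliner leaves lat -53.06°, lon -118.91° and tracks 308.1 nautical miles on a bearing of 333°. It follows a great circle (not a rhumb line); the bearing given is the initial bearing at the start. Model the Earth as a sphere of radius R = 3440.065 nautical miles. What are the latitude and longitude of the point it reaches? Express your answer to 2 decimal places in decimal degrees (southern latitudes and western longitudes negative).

Central angle δ = d/R = 0.089562 rad.
Converting: φ₁ = -0.926072 rad, θ = 5.811946 rad.
Applying the spherical law of cosines for sides, sin φ₂ = sin φ₁ cos δ + cos φ₁ sin δ cos θ = -0.748168, so φ₂ = -48.43°.
Then Δλ = atan2(-0.024403, 0.398008) = -0.061237 rad, from sin θ sin δ cos φ₁ over cos δ − sin φ₁ sin φ₂.
λ₂ = λ₁ + Δλ = -122.42°.

latitude -48.43°, longitude -122.42°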